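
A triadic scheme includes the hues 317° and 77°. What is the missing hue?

A triad places three hues 120° apart.
The full set through 77° is {77°, 197°, 317°}.
Given {77°, 317°}, the missing hue is 197°.

197°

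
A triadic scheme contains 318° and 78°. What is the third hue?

A triad spaces three hues 120° apart.
The full set is {78°, 198°, 318°}.

198°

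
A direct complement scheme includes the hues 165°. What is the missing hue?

The complement sits 180° across the wheel.
The full set through 165° is {165°, 345°}.
Given {165°}, the missing hue is 345°.

345°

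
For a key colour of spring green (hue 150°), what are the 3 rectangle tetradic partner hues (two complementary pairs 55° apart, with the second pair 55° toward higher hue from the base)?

205°, 330°, 25°

150 + 55 = 205°
150 + 180 = 330°
150 + 235 = 385 → 385 − 360 = 25°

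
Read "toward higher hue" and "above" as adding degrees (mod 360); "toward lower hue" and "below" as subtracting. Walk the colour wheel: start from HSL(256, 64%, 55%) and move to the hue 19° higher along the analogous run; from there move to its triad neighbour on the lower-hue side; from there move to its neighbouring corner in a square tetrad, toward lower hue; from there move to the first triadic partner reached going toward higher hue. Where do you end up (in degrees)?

185°

analog 19° ↑ +19°: 256 + 19 = 275°
triadic ↓ −120°: 275 − 120 = 155°
square ↓ −90°: 155 − 90 = 65°
triadic ↑ +120°: 65 + 120 = 185°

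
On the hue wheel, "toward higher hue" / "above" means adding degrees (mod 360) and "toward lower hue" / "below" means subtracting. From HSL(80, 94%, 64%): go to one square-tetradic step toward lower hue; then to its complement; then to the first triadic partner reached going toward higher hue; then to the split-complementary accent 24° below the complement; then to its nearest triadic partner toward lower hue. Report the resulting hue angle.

326°

−90° (square ↓): 80 − 90 = -10 → -10 + 360 = 350°
+180° (complement): 350 + 180 = 530 → 530 − 360 = 170°
+120° (triadic ↑): 170 + 120 = 290°
+156° (split-comp 24° ↓): 290 + 156 = 446 → 446 − 360 = 86°
−120° (triadic ↓): 86 − 120 = -34 → -34 + 360 = 326°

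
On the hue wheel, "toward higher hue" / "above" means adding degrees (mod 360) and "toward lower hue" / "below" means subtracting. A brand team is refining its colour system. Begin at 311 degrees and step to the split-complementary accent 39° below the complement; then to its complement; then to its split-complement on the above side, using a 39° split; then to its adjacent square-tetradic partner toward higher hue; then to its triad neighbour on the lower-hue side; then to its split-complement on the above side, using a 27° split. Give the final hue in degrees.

311 + 141 = 452 → 452 − 360 = 92°   (split-comp 39° ↓)
92 + 180 = 272°   (complement)
272 + 219 = 491 → 491 − 360 = 131°   (split-comp 39° ↑)
131 + 90 = 221°   (square ↑)
221 − 120 = 101°   (triadic ↓)
101 + 207 = 308°   (split-comp 27° ↑)

308°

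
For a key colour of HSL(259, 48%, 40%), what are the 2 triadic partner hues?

A triad places three hues 120° apart.
259 + 120 = 379 → 379 − 360 = 19°
259 + 240 = 499 → 499 − 360 = 139°

19° and 139°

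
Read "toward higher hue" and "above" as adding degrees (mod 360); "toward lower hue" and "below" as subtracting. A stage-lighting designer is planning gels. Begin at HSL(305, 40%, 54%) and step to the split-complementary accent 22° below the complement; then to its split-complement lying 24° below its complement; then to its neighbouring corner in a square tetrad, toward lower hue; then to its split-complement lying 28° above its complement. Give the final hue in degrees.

17°

305 + 158 = 463 → 463 − 360 = 103°   (split-comp 22° ↓)
103 + 156 = 259°   (split-comp 24° ↓)
259 − 90 = 169°   (square ↓)
169 + 208 = 377 → 377 − 360 = 17°   (split-comp 28° ↑)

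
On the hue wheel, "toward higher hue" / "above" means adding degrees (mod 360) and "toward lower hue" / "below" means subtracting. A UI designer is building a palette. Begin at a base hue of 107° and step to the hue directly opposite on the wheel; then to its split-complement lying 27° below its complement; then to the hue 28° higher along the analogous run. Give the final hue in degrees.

108°

+180° (complement): 107 + 180 = 287°
+153° (split-comp 27° ↓): 287 + 153 = 440 → 440 − 360 = 80°
+28° (analog 28° ↑): 80 + 28 = 108°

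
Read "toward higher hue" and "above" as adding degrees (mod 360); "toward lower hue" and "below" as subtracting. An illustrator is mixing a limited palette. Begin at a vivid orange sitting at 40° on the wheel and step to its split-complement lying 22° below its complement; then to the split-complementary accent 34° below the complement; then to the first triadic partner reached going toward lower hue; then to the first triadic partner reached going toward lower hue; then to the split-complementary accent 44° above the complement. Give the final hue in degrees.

split-comp 22° ↓ +158°: 40 + 158 = 198°
split-comp 34° ↓ +146°: 198 + 146 = 344°
triadic ↓ −120°: 344 − 120 = 224°
triadic ↓ −120°: 224 − 120 = 104°
split-comp 44° ↑ +224°: 104 + 224 = 328°

328°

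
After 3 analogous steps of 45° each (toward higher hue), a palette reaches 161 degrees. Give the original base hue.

3 steps of 45° (toward higher hue) give a net shift of +135°.
Start = end − shift: 161 − 135 = 26°

26°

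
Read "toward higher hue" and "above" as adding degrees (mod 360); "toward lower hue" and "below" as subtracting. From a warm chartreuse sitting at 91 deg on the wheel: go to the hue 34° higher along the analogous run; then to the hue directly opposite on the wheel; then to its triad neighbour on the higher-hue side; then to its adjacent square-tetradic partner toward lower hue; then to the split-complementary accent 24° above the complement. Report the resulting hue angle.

179°

+34° (analog 34° ↑): 91 + 34 = 125°
+180° (complement): 125 + 180 = 305°
+120° (triadic ↑): 305 + 120 = 425 → 425 − 360 = 65°
−90° (square ↓): 65 − 90 = -25 → -25 + 360 = 335°
+204° (split-comp 24° ↑): 335 + 204 = 539 → 539 − 360 = 179°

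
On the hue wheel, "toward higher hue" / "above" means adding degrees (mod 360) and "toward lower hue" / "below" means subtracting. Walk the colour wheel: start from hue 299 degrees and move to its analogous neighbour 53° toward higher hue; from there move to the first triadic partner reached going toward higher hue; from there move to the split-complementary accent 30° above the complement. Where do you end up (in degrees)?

322°

299 + 53 = 352°   (analog 53° ↑)
352 + 120 = 472 → 472 − 360 = 112°   (triadic ↑)
112 + 210 = 322°   (split-comp 30° ↑)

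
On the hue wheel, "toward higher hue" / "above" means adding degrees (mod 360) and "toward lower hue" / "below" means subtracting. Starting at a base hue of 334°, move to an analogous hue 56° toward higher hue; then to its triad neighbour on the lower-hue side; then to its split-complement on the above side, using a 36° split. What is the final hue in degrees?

334 + 56 = 390 → 390 − 360 = 30°   (analog 56° ↑)
30 − 120 = -90 → -90 + 360 = 270°   (triadic ↓)
270 + 216 = 486 → 486 − 360 = 126°   (split-comp 36° ↑)

126°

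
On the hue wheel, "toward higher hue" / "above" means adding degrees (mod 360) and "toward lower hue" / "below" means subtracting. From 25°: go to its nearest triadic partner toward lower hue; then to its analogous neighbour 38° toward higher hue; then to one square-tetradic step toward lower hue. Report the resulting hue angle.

213°

triadic ↓ −120°: 25 − 120 = -95 → -95 + 360 = 265°
analog 38° ↑ +38°: 265 + 38 = 303°
square ↓ −90°: 303 − 90 = 213°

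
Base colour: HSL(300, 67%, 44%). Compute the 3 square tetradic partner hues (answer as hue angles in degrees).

A square tetradic scheme places four hues every 90°.
300 + 90 = 390 → 390 − 360 = 30°
300 + 180 = 480 → 480 − 360 = 120°
300 + 270 = 570 → 570 − 360 = 210°

30°, 120°, and 210°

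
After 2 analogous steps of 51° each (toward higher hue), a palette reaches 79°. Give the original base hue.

2 steps of 51° (toward higher hue) give a net shift of +102°.
Start = end − shift: 79 − 102 = -23 → -23 + 360 = 337°

337°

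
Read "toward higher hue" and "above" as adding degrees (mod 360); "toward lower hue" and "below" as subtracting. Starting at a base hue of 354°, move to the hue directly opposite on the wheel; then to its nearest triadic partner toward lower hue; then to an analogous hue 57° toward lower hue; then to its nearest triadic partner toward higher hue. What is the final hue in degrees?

117°

complement +180°: 354 + 180 = 534 → 534 − 360 = 174°
triadic ↓ −120°: 174 − 120 = 54°
analog 57° ↓ −57°: 54 − 57 = -3 → -3 + 360 = 357°
triadic ↑ +120°: 357 + 120 = 477 → 477 − 360 = 117°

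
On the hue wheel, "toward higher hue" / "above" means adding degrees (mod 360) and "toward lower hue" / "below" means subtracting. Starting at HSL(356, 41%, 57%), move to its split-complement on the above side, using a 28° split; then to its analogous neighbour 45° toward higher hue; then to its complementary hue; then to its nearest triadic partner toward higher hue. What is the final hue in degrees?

189°

356 + 208 = 564 → 564 − 360 = 204°   (split-comp 28° ↑)
204 + 45 = 249°   (analog 45° ↑)
249 + 180 = 429 → 429 − 360 = 69°   (complement)
69 + 120 = 189°   (triadic ↑)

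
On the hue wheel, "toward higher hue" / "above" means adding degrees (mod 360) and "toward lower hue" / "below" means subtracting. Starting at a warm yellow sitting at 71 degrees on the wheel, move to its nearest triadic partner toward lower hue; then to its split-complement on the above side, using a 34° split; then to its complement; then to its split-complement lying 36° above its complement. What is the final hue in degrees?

−120° (triadic ↓): 71 − 120 = -49 → -49 + 360 = 311°
+214° (split-comp 34° ↑): 311 + 214 = 525 → 525 − 360 = 165°
+180° (complement): 165 + 180 = 345°
+216° (split-comp 36° ↑): 345 + 216 = 561 → 561 − 360 = 201°

201°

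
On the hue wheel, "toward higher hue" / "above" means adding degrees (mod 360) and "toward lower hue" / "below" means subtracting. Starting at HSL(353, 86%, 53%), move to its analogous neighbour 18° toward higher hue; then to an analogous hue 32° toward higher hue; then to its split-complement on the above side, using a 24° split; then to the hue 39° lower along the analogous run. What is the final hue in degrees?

353 + 18 = 371 → 371 − 360 = 11°   (analog 18° ↑)
11 + 32 = 43°   (analog 32° ↑)
43 + 204 = 247°   (split-comp 24° ↑)
247 − 39 = 208°   (analog 39° ↓)

208°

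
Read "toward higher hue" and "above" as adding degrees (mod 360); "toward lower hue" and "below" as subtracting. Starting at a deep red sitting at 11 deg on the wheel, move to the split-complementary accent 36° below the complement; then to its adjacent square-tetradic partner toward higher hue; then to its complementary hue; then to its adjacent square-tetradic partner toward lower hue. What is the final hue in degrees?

+144° (split-comp 36° ↓): 11 + 144 = 155°
+90° (square ↑): 155 + 90 = 245°
+180° (complement): 245 + 180 = 425 → 425 − 360 = 65°
−90° (square ↓): 65 − 90 = -25 → -25 + 360 = 335°

335°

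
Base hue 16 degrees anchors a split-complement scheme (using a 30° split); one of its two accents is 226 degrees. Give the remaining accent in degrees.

166°

Split-complementary hues sit 30° either side of the complement.
Complement of the base 16°: 16 + 180 = 196°
The given accent 226° is 30° one side of 196°; the other accent sits 30° the other side: 196 − 30 = 166°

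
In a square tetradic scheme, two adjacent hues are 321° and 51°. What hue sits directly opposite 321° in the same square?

141°

A square tetradic scheme places four hues 90° apart; opposite corners are 180° apart.
321 + 180 = 501 → 501 − 360 = 141°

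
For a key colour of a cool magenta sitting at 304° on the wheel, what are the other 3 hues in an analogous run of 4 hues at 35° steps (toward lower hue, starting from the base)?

Analogous hues sit every 35° along the wheel.
304 − 35 = 269°
304 − 70 = 234°
304 − 105 = 199°

269°, 234° and 199°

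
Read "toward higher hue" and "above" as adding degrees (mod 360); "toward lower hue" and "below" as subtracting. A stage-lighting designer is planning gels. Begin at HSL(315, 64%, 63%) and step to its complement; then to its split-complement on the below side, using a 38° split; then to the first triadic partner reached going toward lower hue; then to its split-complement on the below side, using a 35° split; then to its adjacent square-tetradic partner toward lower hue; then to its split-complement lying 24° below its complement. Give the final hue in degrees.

315 + 180 = 495 → 495 − 360 = 135°   (complement)
135 + 142 = 277°   (split-comp 38° ↓)
277 − 120 = 157°   (triadic ↓)
157 + 145 = 302°   (split-comp 35° ↓)
302 − 90 = 212°   (square ↓)
212 + 156 = 368 → 368 − 360 = 8°   (split-comp 24° ↓)

8°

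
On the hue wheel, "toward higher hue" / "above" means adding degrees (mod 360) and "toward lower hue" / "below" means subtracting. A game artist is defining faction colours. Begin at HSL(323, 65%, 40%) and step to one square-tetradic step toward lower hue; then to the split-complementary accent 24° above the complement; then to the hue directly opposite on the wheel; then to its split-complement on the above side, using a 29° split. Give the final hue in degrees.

323 − 90 = 233°   (square ↓)
233 + 204 = 437 → 437 − 360 = 77°   (split-comp 24° ↑)
77 + 180 = 257°   (complement)
257 + 209 = 466 → 466 − 360 = 106°   (split-comp 29° ↑)

106°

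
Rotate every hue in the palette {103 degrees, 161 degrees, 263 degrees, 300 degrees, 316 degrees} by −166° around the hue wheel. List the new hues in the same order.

297°, 355°, 97°, 134°, 150°

103 − 166 = -63 → -63 + 360 = 297°
161 − 166 = -5 → -5 + 360 = 355°
263 − 166 = 97°
300 − 166 = 134°
316 − 166 = 150°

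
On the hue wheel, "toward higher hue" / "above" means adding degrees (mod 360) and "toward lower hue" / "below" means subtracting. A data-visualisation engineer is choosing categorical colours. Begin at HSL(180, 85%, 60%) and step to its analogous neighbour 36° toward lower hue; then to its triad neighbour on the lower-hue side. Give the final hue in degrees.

analog 36° ↓ −36°: 180 − 36 = 144°
triadic ↓ −120°: 144 − 120 = 24°

24°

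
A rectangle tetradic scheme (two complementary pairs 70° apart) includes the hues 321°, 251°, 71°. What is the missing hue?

A rectangular tetradic uses two complementary pairs 70° apart: offsets 0°, 70°, 180°, 250°.
Among {71°, 251°, 321°}, 71° and 251° are a 180° pair.
The remaining hue 321° needs its own complement: 321 + 180 = 501 → 501 − 360 = 141°

141°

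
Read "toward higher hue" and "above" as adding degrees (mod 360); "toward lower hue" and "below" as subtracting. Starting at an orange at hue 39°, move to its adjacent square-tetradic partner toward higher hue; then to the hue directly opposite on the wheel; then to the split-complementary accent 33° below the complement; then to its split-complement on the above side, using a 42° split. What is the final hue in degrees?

square ↑ +90°: 39 + 90 = 129°
complement +180°: 129 + 180 = 309°
split-comp 33° ↓ +147°: 309 + 147 = 456 → 456 − 360 = 96°
split-comp 42° ↑ +222°: 96 + 222 = 318°

318°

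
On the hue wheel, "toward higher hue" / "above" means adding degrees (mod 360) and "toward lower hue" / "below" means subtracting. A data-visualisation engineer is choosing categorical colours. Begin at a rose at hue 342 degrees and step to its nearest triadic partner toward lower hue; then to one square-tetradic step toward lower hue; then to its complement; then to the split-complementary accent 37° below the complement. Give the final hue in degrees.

triadic ↓ −120°: 342 − 120 = 222°
square ↓ −90°: 222 − 90 = 132°
complement +180°: 132 + 180 = 312°
split-comp 37° ↓ +143°: 312 + 143 = 455 → 455 − 360 = 95°

95°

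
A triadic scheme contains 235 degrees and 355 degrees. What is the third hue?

115°

A triad spaces three hues 120° apart.
The full set is {115°, 235°, 355°}.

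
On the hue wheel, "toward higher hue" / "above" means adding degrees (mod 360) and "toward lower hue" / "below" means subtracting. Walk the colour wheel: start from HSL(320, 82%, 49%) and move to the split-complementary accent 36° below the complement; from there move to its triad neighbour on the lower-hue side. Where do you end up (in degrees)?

344°

320 + 144 = 464 → 464 − 360 = 104°   (split-comp 36° ↓)
104 − 120 = -16 → -16 + 360 = 344°   (triadic ↓)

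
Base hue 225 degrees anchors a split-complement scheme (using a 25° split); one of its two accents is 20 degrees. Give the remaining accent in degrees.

Split-complementary hues sit 25° either side of the complement.
Complement of the base 225°: 225 + 180 = 405 → 405 − 360 = 45°
The given accent 20° is 25° one side of 45°; the other accent sits 25° the other side: 45 + 25 = 70°

70°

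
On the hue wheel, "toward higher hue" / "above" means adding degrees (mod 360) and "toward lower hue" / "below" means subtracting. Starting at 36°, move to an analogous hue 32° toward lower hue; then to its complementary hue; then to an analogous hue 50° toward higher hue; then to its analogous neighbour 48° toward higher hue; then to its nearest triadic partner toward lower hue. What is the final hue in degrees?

analog 32° ↓ −32°: 36 − 32 = 4°
complement +180°: 4 + 180 = 184°
analog 50° ↑ +50°: 184 + 50 = 234°
analog 48° ↑ +48°: 234 + 48 = 282°
triadic ↓ −120°: 282 − 120 = 162°

162°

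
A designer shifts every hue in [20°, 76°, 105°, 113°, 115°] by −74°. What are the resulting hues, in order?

306°, 2°, 31°, 39°, 41°

20 − 74 = -54 → -54 + 360 = 306°
76 − 74 = 2°
105 − 74 = 31°
113 − 74 = 39°
115 − 74 = 41°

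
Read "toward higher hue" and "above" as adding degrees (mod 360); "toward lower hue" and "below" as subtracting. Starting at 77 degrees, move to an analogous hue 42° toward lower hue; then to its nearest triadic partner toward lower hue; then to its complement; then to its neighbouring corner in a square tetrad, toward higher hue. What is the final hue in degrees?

−42° (analog 42° ↓): 77 − 42 = 35°
−120° (triadic ↓): 35 − 120 = -85 → -85 + 360 = 275°
+180° (complement): 275 + 180 = 455 → 455 − 360 = 95°
+90° (square ↑): 95 + 90 = 185°

185°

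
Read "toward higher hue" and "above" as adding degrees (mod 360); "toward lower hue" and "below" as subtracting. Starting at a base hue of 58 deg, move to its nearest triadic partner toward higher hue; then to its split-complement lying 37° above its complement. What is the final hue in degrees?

58 + 120 = 178°   (triadic ↑)
178 + 217 = 395 → 395 − 360 = 35°   (split-comp 37° ↑)

35°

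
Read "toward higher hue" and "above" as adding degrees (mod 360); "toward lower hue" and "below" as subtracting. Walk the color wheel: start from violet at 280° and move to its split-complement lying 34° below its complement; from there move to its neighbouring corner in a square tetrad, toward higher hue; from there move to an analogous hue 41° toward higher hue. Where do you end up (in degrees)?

197°

+146° (split-comp 34° ↓): 280 + 146 = 426 → 426 − 360 = 66°
+90° (square ↑): 66 + 90 = 156°
+41° (analog 41° ↑): 156 + 41 = 197°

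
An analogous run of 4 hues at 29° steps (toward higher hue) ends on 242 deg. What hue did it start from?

3 steps of 29° (toward higher hue) give a net shift of +87°.
Start = end − shift: 242 − 87 = 155°

155°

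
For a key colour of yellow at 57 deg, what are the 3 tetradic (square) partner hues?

147°, 237°, and 327°

A square tetradic scheme places four hues every 90°.
57 + 90 = 147°
57 + 180 = 237°
57 + 270 = 327°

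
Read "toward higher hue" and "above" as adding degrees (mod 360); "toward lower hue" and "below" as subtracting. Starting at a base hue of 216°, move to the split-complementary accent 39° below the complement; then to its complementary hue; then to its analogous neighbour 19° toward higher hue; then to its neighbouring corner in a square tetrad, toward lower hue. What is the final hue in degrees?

split-comp 39° ↓ +141°: 216 + 141 = 357°
complement +180°: 357 + 180 = 537 → 537 − 360 = 177°
analog 19° ↑ +19°: 177 + 19 = 196°
square ↓ −90°: 196 − 90 = 106°

106°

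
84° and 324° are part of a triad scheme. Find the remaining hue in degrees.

A triad places three hues 120° apart.
The full set through 84° is {84°, 204°, 324°}.
Given {84°, 324°}, the missing hue is 204°.

204°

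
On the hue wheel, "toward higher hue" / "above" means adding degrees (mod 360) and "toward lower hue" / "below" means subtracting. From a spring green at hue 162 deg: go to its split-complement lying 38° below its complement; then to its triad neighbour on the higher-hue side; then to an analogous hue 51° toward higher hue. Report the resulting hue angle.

115°

split-comp 38° ↓ +142°: 162 + 142 = 304°
triadic ↑ +120°: 304 + 120 = 424 → 424 − 360 = 64°
analog 51° ↑ +51°: 64 + 51 = 115°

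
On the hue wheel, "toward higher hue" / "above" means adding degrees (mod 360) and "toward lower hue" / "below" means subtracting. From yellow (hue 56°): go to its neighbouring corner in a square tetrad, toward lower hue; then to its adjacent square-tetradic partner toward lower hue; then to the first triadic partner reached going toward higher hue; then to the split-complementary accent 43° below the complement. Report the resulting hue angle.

square ↓ −90°: 56 − 90 = -34 → -34 + 360 = 326°
square ↓ −90°: 326 − 90 = 236°
triadic ↑ +120°: 236 + 120 = 356°
split-comp 43° ↓ +137°: 356 + 137 = 493 → 493 − 360 = 133°

133°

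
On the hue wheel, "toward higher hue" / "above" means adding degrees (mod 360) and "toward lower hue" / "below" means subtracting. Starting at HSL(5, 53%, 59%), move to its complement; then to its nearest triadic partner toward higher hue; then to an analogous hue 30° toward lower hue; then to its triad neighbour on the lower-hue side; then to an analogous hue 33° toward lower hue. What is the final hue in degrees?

122°

+180° (complement): 5 + 180 = 185°
+120° (triadic ↑): 185 + 120 = 305°
−30° (analog 30° ↓): 305 − 30 = 275°
−120° (triadic ↓): 275 − 120 = 155°
−33° (analog 33° ↓): 155 − 33 = 122°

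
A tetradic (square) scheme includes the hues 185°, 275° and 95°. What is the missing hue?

A square tetradic scheme places four hues every 90°.
The full set through 95° is {5°, 95°, 185°, 275°}.
Given {95°, 185°, 275°}, the missing hue is 5°.

5°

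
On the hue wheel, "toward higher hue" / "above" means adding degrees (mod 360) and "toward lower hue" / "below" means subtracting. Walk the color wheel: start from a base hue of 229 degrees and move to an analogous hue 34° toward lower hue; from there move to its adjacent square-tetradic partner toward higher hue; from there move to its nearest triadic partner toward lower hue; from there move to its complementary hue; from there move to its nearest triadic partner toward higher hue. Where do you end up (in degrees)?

229 − 34 = 195°   (analog 34° ↓)
195 + 90 = 285°   (square ↑)
285 − 120 = 165°   (triadic ↓)
165 + 180 = 345°   (complement)
345 + 120 = 465 → 465 − 360 = 105°   (triadic ↑)

105°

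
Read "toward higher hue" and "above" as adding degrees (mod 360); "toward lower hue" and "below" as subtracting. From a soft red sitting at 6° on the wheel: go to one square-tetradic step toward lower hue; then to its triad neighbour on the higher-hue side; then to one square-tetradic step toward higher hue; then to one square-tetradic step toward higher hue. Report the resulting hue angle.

216°

square ↓ −90°: 6 − 90 = -84 → -84 + 360 = 276°
triadic ↑ +120°: 276 + 120 = 396 → 396 − 360 = 36°
square ↑ +90°: 36 + 90 = 126°
square ↑ +90°: 126 + 90 = 216°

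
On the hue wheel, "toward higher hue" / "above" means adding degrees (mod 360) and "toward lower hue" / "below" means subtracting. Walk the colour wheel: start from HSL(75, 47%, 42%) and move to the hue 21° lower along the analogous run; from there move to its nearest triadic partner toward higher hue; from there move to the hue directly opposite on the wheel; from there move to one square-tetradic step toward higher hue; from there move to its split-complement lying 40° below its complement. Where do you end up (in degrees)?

224°

−21° (analog 21° ↓): 75 − 21 = 54°
+120° (triadic ↑): 54 + 120 = 174°
+180° (complement): 174 + 180 = 354°
+90° (square ↑): 354 + 90 = 444 → 444 − 360 = 84°
+140° (split-comp 40° ↓): 84 + 140 = 224°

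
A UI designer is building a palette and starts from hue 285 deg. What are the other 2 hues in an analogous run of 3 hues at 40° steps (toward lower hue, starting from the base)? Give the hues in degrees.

285 − 40 = 245°
285 − 80 = 205°

245° and 205°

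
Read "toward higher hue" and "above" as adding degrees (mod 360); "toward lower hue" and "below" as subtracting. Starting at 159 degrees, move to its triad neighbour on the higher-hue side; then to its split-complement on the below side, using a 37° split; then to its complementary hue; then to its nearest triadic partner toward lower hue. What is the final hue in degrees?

122°

triadic ↑ +120°: 159 + 120 = 279°
split-comp 37° ↓ +143°: 279 + 143 = 422 → 422 − 360 = 62°
complement +180°: 62 + 180 = 242°
triadic ↓ −120°: 242 − 120 = 122°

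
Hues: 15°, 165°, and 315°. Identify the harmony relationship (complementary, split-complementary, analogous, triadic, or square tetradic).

Sort the hues: 15°, 165°, 315°.
Successive gaps around the wheel: 150°, 150°, 60°.
Two 150° gaps and one 60° gap — a base hue opposite a pair of accents 30° either side of its complement — is the split-complementary pattern.

split-complementary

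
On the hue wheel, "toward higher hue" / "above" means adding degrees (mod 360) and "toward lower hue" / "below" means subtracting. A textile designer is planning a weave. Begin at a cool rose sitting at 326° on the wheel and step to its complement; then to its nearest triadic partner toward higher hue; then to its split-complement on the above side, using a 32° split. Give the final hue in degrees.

complement +180°: 326 + 180 = 506 → 506 − 360 = 146°
triadic ↑ +120°: 146 + 120 = 266°
split-comp 32° ↑ +212°: 266 + 212 = 478 → 478 − 360 = 118°

118°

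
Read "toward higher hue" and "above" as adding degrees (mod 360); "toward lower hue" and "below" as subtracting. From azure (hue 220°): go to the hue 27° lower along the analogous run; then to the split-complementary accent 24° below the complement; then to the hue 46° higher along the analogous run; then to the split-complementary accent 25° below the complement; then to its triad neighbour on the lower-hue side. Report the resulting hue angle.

analog 27° ↓ −27°: 220 − 27 = 193°
split-comp 24° ↓ +156°: 193 + 156 = 349°
analog 46° ↑ +46°: 349 + 46 = 395 → 395 − 360 = 35°
split-comp 25° ↓ +155°: 35 + 155 = 190°
triadic ↓ −120°: 190 − 120 = 70°

70°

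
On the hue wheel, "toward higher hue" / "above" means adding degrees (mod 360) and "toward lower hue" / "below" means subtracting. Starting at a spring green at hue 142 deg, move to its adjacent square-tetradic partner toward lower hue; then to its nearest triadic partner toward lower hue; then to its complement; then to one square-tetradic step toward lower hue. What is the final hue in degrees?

−90° (square ↓): 142 − 90 = 52°
−120° (triadic ↓): 52 − 120 = -68 → -68 + 360 = 292°
+180° (complement): 292 + 180 = 472 → 472 − 360 = 112°
−90° (square ↓): 112 − 90 = 22°

22°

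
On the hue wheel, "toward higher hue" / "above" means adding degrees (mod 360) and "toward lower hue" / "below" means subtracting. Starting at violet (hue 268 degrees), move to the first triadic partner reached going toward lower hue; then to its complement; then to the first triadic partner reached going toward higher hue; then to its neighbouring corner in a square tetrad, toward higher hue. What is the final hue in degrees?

268 − 120 = 148°   (triadic ↓)
148 + 180 = 328°   (complement)
328 + 120 = 448 → 448 − 360 = 88°   (triadic ↑)
88 + 90 = 178°   (square ↑)

178°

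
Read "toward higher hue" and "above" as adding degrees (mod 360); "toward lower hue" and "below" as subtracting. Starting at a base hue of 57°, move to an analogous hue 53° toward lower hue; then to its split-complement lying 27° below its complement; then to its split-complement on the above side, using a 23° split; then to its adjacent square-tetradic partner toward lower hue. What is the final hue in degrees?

270°

57 − 53 = 4°   (analog 53° ↓)
4 + 153 = 157°   (split-comp 27° ↓)
157 + 203 = 360 → 360 − 360 = 0°   (split-comp 23° ↑)
0 − 90 = -90 → -90 + 360 = 270°   (square ↓)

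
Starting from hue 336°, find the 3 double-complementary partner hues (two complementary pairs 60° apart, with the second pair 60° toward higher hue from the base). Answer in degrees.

36°, 156° and 216°

A rectangular tetradic uses two complementary pairs 60° apart: offsets 0°, 60°, 180°, 240°.
336 + 60 = 396 → 396 − 360 = 36°
336 + 180 = 516 → 516 − 360 = 156°
336 + 240 = 576 → 576 − 360 = 216°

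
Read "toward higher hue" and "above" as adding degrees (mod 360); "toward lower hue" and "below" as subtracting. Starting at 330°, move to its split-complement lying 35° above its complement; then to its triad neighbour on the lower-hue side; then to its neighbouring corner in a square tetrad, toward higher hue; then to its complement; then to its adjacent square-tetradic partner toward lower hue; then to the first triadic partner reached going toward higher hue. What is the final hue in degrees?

5°

330 + 215 = 545 → 545 − 360 = 185°   (split-comp 35° ↑)
185 − 120 = 65°   (triadic ↓)
65 + 90 = 155°   (square ↑)
155 + 180 = 335°   (complement)
335 − 90 = 245°   (square ↓)
245 + 120 = 365 → 365 − 360 = 5°   (triadic ↑)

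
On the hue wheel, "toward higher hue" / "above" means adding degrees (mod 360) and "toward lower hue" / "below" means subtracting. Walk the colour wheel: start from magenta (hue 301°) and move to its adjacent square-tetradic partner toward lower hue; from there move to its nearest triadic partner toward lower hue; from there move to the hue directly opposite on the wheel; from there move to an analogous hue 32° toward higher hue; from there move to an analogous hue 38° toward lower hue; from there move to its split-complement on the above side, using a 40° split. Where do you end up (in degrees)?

125°

301 − 90 = 211°   (square ↓)
211 − 120 = 91°   (triadic ↓)
91 + 180 = 271°   (complement)
271 + 32 = 303°   (analog 32° ↑)
303 − 38 = 265°   (analog 38° ↓)
265 + 220 = 485 → 485 − 360 = 125°   (split-comp 40° ↑)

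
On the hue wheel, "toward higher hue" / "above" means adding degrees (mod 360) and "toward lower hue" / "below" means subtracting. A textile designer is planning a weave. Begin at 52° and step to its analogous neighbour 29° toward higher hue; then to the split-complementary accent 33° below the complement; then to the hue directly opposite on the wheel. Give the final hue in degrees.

+29° (analog 29° ↑): 52 + 29 = 81°
+147° (split-comp 33° ↓): 81 + 147 = 228°
+180° (complement): 228 + 180 = 408 → 408 − 360 = 48°

48°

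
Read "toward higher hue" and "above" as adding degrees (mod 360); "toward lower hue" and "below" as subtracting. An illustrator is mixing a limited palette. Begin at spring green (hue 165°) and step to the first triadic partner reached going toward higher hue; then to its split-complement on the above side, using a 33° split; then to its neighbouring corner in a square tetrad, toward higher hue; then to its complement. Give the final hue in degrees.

48°

165 + 120 = 285°   (triadic ↑)
285 + 213 = 498 → 498 − 360 = 138°   (split-comp 33° ↑)
138 + 90 = 228°   (square ↑)
228 + 180 = 408 → 408 − 360 = 48°   (complement)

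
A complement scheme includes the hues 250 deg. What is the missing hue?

The complement sits 180° across the wheel.
The full set through 250° is {70°, 250°}.
Given {250°}, the missing hue is 70°.

70°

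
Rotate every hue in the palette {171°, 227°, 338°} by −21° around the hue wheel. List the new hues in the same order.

171 − 21 = 150°
227 − 21 = 206°
338 − 21 = 317°

150°, 206°, 317°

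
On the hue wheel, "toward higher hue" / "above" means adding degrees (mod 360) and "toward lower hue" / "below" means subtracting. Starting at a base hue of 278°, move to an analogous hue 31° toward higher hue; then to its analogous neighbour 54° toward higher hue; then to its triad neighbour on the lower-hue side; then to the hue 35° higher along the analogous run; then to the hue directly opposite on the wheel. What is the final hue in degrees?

98°

+31° (analog 31° ↑): 278 + 31 = 309°
+54° (analog 54° ↑): 309 + 54 = 363 → 363 − 360 = 3°
−120° (triadic ↓): 3 − 120 = -117 → -117 + 360 = 243°
+35° (analog 35° ↑): 243 + 35 = 278°
+180° (complement): 278 + 180 = 458 → 458 − 360 = 98°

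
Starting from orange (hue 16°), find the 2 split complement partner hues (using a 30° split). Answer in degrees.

Split-complementary hues sit 30° either side of the complement.
Complement of 16°: 16 + 180 = 196°
196 − 30 = 166°
196 + 30 = 226°

166° and 226°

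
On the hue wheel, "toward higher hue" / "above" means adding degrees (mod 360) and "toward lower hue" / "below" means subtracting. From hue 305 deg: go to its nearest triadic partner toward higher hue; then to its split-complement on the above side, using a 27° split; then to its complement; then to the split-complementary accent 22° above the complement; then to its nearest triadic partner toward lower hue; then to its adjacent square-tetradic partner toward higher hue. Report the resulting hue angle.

264°

+120° (triadic ↑): 305 + 120 = 425 → 425 − 360 = 65°
+207° (split-comp 27° ↑): 65 + 207 = 272°
+180° (complement): 272 + 180 = 452 → 452 − 360 = 92°
+202° (split-comp 22° ↑): 92 + 202 = 294°
−120° (triadic ↓): 294 − 120 = 174°
+90° (square ↑): 174 + 90 = 264°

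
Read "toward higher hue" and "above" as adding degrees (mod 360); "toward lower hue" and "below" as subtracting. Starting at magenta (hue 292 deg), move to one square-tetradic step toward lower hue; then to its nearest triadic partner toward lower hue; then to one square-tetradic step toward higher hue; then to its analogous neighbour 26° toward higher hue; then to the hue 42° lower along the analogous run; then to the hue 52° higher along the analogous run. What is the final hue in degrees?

−90° (square ↓): 292 − 90 = 202°
−120° (triadic ↓): 202 − 120 = 82°
+90° (square ↑): 82 + 90 = 172°
+26° (analog 26° ↑): 172 + 26 = 198°
−42° (analog 42° ↓): 198 − 42 = 156°
+52° (analog 52° ↑): 156 + 52 = 208°

208°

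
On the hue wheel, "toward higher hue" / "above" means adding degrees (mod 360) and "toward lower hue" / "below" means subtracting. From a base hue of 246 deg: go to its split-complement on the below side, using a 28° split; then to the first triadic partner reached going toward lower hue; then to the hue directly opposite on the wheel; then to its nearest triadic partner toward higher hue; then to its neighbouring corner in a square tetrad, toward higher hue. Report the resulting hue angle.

308°

246 + 152 = 398 → 398 − 360 = 38°   (split-comp 28° ↓)
38 − 120 = -82 → -82 + 360 = 278°   (triadic ↓)
278 + 180 = 458 → 458 − 360 = 98°   (complement)
98 + 120 = 218°   (triadic ↑)
218 + 90 = 308°   (square ↑)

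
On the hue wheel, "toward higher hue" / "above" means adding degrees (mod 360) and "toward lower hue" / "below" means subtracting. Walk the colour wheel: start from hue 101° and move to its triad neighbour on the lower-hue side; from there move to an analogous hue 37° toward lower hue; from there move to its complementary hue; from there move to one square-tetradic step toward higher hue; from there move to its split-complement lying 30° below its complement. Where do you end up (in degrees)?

4°

101 − 120 = -19 → -19 + 360 = 341°   (triadic ↓)
341 − 37 = 304°   (analog 37° ↓)
304 + 180 = 484 → 484 − 360 = 124°   (complement)
124 + 90 = 214°   (square ↑)
214 + 150 = 364 → 364 − 360 = 4°   (split-comp 30° ↓)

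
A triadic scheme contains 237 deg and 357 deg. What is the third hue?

A triad spaces three hues 120° apart.
The full set is {117°, 237°, 357°}.

117°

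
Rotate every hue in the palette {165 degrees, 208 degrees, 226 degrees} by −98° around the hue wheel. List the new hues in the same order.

67°, 110°, 128°

165 − 98 = 67°
208 − 98 = 110°
226 − 98 = 128°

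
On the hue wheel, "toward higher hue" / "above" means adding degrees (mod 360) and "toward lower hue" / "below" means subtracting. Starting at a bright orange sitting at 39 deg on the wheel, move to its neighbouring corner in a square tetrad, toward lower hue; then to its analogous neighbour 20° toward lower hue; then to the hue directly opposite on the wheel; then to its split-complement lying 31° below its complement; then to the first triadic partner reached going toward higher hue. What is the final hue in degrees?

18°

square ↓ −90°: 39 − 90 = -51 → -51 + 360 = 309°
analog 20° ↓ −20°: 309 − 20 = 289°
complement +180°: 289 + 180 = 469 → 469 − 360 = 109°
split-comp 31° ↓ +149°: 109 + 149 = 258°
triadic ↑ +120°: 258 + 120 = 378 → 378 − 360 = 18°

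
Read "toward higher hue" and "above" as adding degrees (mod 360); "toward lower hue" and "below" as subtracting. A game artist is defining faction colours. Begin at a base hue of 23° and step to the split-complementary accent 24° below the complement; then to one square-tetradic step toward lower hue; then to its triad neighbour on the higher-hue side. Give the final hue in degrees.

+156° (split-comp 24° ↓): 23 + 156 = 179°
−90° (square ↓): 179 − 90 = 89°
+120° (triadic ↑): 89 + 120 = 209°

209°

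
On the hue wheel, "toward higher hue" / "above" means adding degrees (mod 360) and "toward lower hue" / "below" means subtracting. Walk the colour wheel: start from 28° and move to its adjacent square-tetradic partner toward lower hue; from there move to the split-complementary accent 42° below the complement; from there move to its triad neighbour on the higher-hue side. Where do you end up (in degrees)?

square ↓ −90°: 28 − 90 = -62 → -62 + 360 = 298°
split-comp 42° ↓ +138°: 298 + 138 = 436 → 436 − 360 = 76°
triadic ↑ +120°: 76 + 120 = 196°

196°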